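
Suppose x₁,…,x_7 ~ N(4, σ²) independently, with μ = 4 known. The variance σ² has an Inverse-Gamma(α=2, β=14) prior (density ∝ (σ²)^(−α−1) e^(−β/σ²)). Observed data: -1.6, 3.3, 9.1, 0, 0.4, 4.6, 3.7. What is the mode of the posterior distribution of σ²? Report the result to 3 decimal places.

σ̂²_MAP = 8.867

Sum of squared deviations about the known mean: SS = (-1.6−4)² + (3.3−4)² + (9.1−4)² + (0−4)² + (0.4−4)² + (4.6−4)² + (3.7−4)² = 87.27.
The Normal likelihood contributes (σ²)^(−n/2) exp(−SS/(2σ²)), so the posterior is Inverse-Gamma(α + n/2, β + SS/2) = Inverse-Gamma(5.5, 57.635).
The mode of Inverse-Gamma(a, b) is b/(a+1) = 57.635/6.5 ≈ 8.867.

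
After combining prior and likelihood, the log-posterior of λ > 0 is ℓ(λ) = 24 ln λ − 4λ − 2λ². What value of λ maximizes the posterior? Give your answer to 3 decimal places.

λ̂_MAP = 2.000

ℓ'(λ) = 24/λ − 4 − 4λ. Setting this to zero and multiplying by λ: 4λ² + 4λ − 24 = 0.
λ = (−4 + √(4² + 4·4·24)) / (2·4) = (−4 + √400) / 8 = (−4 + 20)/8 = 2.
ℓ''(λ) = −24/λ² − 4 < 0, confirming a maximum.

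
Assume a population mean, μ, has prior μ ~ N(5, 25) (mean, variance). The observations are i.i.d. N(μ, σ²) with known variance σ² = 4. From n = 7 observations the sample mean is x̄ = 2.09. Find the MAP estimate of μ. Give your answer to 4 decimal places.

n = 7, x̄ = 2.09.
For a Normal prior and Normal likelihood with known variance, the posterior is Normal; its mode equals its mean, the precision-weighted average.
Prior precision 1/σ₀² = 1/25 = 0.04; data precision n/σ² = 7/4 = 1.75.
μ̂ = (0.04·5 + 1.75·2.09) / (0.04 + 1.75) = 3.8575/1.79 = 1543/716 ≈ 2.1550.

μ̂_MAP = 2.1550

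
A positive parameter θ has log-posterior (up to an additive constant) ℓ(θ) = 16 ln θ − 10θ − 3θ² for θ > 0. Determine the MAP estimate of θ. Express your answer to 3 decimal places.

ℓ'(θ) = 16/θ − 10 − 6θ. Setting this to zero and multiplying by θ: 6θ² + 10θ − 16 = 0.
θ = (−10 + √(10² + 4·6·16)) / (2·6) = (−10 + √484) / 12 = (−10 + 22)/12 = 1.
ℓ''(θ) = −16/θ² − 6 < 0, confirming a maximum.

θ̂_MAP = 1.000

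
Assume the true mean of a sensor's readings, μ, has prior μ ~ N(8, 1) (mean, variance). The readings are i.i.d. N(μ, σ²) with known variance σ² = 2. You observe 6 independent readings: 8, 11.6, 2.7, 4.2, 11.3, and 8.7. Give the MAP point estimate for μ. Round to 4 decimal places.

n = 6; x̄ = (8 + 11.6 + 2.7 + 4.2 + 11.3 + 8.7)/6 = 46.5/6 = 7.75.
For a Normal prior and Normal likelihood with known variance, the posterior is Normal; its mode equals its mean, the precision-weighted average.
Prior precision 1/σ₀² = 1/1 = 1; data precision n/σ² = 6/2 = 3.
μ̂ = (1·8 + 3·7.75) / (1 + 3) = 31.25/4 = 7.8125.

μ̂_MAP = 7.8125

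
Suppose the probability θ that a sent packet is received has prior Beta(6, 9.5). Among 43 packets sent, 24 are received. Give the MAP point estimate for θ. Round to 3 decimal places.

Prior: Beta(6, 9.5).
Data: 24 successes in 43 trials. The binomial likelihood contributes θ^24(1−θ)^19, so the posterior is Beta(6+24, 9.5+19) = Beta(30, 28.5).
For Beta(a, b) with a, b > 1 the mode is (a−1)/(a+b−2) = 29/56.5 ≈ 0.513.

θ̂_MAP = 0.513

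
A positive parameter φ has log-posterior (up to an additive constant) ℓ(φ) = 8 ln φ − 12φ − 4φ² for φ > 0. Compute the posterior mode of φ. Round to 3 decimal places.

ℓ'(φ) = 8/φ − 12 − 8φ. Setting this to zero and multiplying by φ: 8φ² + 12φ − 8 = 0.
φ = (−12 + √(12² + 4·8·8)) / (2·8) = (−12 + √400) / 16 = (−12 + 20)/16 = 1/2.
ℓ''(φ) = −8/φ² − 8 < 0, confirming a maximum.

φ̂_MAP = 0.500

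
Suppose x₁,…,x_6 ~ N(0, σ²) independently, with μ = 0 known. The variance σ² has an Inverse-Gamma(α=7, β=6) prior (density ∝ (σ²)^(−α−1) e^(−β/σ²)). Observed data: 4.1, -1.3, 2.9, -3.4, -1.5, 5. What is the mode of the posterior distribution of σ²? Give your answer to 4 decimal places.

Sum of squared deviations about the known mean: SS = (4.1−0)² + (-1.3−0)² + (2.9−0)² + (-3.4−0)² + (-1.5−0)² + (5−0)² = 65.72.
The Normal likelihood contributes (σ²)^(−n/2) exp(−SS/(2σ²)), so the posterior is Inverse-Gamma(α + n/2, β + SS/2) = Inverse-Gamma(10, 38.86).
The mode of Inverse-Gamma(a, b) is b/(a+1) = 38.86/11 ≈ 3.5327.

σ̂²_MAP = 3.5327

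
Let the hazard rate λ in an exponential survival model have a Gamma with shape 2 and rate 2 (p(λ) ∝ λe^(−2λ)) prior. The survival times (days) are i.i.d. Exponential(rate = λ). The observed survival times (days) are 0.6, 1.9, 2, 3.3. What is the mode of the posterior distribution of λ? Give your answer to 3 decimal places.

λ̂_MAP = 0.510

The Exponential(rate=λ) likelihood is ∝ λ^n e^(−λΣtᵢ). Here n = 4 and Σtᵢ = 0.6 + 1.9 + 2 + 3.3 = 7.8.
Posterior ∝ λe^(−2λ) · λ^4e^(−7.8λ) = λ^5e^(−9.8λ), i.e. Gamma(6, 9.8).
Mode = (a−1)/b = 5/9.8 ≈ 0.510.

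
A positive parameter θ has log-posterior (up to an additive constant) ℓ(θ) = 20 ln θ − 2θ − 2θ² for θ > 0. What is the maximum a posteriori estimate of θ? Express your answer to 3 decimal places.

θ̂_MAP = 2.000

ℓ'(θ) = 20/θ − 2 − 4θ. Setting this to zero and multiplying by θ: 4θ² + 2θ − 20 = 0.
θ = (−2 + √(2² + 4·4·20)) / (2·4) = (−2 + √324) / 8 = (−2 + 18)/8 = 2.
ℓ''(θ) = −20/θ² − 4 < 0, confirming a maximum.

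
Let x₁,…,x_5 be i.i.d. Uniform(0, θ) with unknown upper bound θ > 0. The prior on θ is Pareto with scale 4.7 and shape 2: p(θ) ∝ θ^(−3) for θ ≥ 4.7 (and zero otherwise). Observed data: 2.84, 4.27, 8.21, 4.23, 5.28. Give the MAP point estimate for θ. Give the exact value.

θ̂_MAP = 8.21

The Uniform(0, θ) likelihood is θ^(−n) for θ ≥ max(xᵢ), zero otherwise. Here max(xᵢ) = 8.21.
Posterior ∝ θ^(−3) · θ^(−5) = θ^(−8) on θ ≥ max(4.7, 8.21) = 8.21.
This density is strictly decreasing in θ, so the posterior mode lies at the lower boundary of the support.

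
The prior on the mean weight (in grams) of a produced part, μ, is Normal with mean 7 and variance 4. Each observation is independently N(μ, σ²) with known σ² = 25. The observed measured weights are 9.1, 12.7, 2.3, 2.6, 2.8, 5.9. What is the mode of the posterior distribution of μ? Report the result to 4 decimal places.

n = 6; x̄ = (9.1 + 12.7 + 2.3 + 2.6 + 2.8 + 5.9)/6 = 35.4/6 = 5.9.
For a Normal prior and Normal likelihood with known variance, the posterior is Normal; its mode equals its mean, the precision-weighted average.
Prior precision 1/σ₀² = 1/4 = 0.25; data precision n/σ² = 6/25 = 0.24.
μ̂ = (0.25·7 + 0.24·5.9) / (0.25 + 0.24) = 3.166/0.49 = 1583/245 ≈ 6.4612.

μ̂_MAP = 6.4612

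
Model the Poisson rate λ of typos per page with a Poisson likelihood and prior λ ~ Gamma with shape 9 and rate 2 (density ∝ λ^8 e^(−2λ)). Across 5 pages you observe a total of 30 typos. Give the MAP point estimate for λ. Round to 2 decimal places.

λ̂_MAP = 5.43

Σxᵢ = 30, n = 5.
Posterior ∝ λ^8e^(−2λ) · λ^30e^(−5λ) = λ^38e^(−7λ), i.e. Gamma(shape=39, rate=7).
The mode of a Gamma(a, b) with a ≥ 1 (shape–rate) is (a−1)/b = 38/7 ≈ 5.43.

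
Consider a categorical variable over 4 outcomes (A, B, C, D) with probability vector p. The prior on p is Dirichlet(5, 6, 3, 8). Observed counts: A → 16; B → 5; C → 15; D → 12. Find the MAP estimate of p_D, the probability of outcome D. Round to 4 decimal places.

The posterior is Dirichlet(αᵢ + nᵢ) = Dirichlet(21, 11, 18, 20).
For a Dirichlet(a₁,…,a_K) with all aᵢ > 1, the mode has j-th component (aⱼ − 1)/(Σaᵢ − K).
Here Σaᵢ = 70 and K = 4, so p_D = (20 − 1)/(70 − 4) = 19/66 ≈ 0.2879.

MAP estimate of p_D = 0.2879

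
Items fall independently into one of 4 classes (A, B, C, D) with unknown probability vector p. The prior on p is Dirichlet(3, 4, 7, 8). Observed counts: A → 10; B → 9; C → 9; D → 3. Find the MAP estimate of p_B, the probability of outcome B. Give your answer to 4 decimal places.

MAP estimate of p_B = 0.2449

The posterior is Dirichlet(αᵢ + nᵢ) = Dirichlet(13, 13, 16, 11).
For a Dirichlet(a₁,…,a_K) with all aᵢ > 1, the mode has j-th component (aⱼ − 1)/(Σaᵢ − K).
Here Σaᵢ = 53 and K = 4, so p_B = (13 − 1)/(53 − 4) = 12/49 ≈ 0.2449.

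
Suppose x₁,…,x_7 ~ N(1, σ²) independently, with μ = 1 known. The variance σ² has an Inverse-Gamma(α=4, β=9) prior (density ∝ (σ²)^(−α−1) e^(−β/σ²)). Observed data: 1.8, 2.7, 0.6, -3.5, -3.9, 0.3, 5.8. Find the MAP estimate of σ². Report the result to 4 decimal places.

Sum of squared deviations about the known mean: SS = (1.8−1)² + (2.7−1)² + (0.6−1)² + (-3.5−1)² + (-3.9−1)² + (0.3−1)² + (5.8−1)² = 71.48.
The Normal likelihood contributes (σ²)^(−n/2) exp(−SS/(2σ²)), so the posterior is Inverse-Gamma(α + n/2, β + SS/2) = Inverse-Gamma(7.5, 44.74).
The mode of Inverse-Gamma(a, b) is b/(a+1) = 44.74/8.5 ≈ 5.2635.

σ̂²_MAP = 5.2635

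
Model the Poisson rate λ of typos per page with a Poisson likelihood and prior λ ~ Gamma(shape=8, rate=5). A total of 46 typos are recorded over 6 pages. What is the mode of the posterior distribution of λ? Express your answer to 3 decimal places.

λ̂_MAP = 4.818

Σxᵢ = 46, n = 6.
Posterior ∝ λ^7e^(−5λ) · λ^46e^(−6λ) = λ^53e^(−11λ), i.e. Gamma(shape=54, rate=11).
The mode of a Gamma(a, b) with a ≥ 1 (shape–rate) is (a−1)/b = 53/11 ≈ 4.818.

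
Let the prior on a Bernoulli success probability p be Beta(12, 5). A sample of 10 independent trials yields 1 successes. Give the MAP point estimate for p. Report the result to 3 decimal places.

Prior: Beta(12, 5).
Data: 1 success in 10 trials. The binomial likelihood contributes p(1−p)^9, so the posterior is Beta(12+1, 5+9) = Beta(13, 14).
For Beta(a, b) with a, b > 1 the mode is (a−1)/(a+b−2) = 12/25 ≈ 0.480.

p̂_MAP = 0.480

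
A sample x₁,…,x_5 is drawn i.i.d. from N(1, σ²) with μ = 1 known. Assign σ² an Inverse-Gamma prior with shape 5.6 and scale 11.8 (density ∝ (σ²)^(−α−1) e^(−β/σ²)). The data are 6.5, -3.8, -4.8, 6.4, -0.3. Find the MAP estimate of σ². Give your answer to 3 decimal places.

σ̂²_MAP = 7.768

Sum of squared deviations about the known mean: SS = (6.5−1)² + (-3.8−1)² + (-4.8−1)² + (6.4−1)² + (-0.3−1)² = 117.78.
The Normal likelihood contributes (σ²)^(−n/2) exp(−SS/(2σ²)), so the posterior is Inverse-Gamma(α + n/2, β + SS/2) = Inverse-Gamma(8.1, 70.69).
The mode of Inverse-Gamma(a, b) is b/(a+1) = 70.69/9.1 ≈ 7.768.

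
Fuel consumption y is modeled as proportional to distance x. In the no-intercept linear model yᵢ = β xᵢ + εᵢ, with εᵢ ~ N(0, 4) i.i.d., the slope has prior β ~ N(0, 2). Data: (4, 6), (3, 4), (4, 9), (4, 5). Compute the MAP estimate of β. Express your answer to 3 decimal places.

β̂_MAP = 1.559

log p(β | y) = −Σ(yᵢ − βxᵢ)²/(2·4) − β²/(2·2) + const.
Setting the derivative to zero: Σxᵢ(yᵢ − βxᵢ)/4 − β/2 = 0, so β = Σxᵢyᵢ / (Σxᵢ² + σ²/τ²).
Σxᵢyᵢ = 4·6 + 3·4 + 4·9 + 4·5 = 92; Σxᵢ² = 57; σ²/τ² = 2.
β̂_MAP = 92 / (57 + 2) = 92/59 ≈ 1.559.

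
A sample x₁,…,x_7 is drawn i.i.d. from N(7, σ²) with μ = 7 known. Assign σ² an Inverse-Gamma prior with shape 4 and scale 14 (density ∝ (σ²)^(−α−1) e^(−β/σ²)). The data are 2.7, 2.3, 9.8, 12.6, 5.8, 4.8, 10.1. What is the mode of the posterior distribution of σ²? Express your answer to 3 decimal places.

σ̂²_MAP = 7.275

Sum of squared deviations about the known mean: SS = (2.7−7)² + (2.3−7)² + (9.8−7)² + (12.6−7)² + (5.8−7)² + (4.8−7)² + (10.1−7)² = 95.67.
The Normal likelihood contributes (σ²)^(−n/2) exp(−SS/(2σ²)), so the posterior is Inverse-Gamma(α + n/2, β + SS/2) = Inverse-Gamma(7.5, 61.835).
The mode of Inverse-Gamma(a, b) is b/(a+1) = 61.835/8.5 ≈ 7.275.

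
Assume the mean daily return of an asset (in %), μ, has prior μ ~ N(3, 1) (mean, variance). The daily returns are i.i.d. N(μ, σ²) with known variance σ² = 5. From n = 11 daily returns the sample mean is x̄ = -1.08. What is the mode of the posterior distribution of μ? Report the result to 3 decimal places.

n = 11, x̄ = -1.08.
For a Normal prior and Normal likelihood with known variance, the posterior is Normal; its mode equals its mean, the precision-weighted average.
Prior precision 1/σ₀² = 1/1 = 1; data precision n/σ² = 11/5 = 2.2.
μ̂ = (1·3 + 2.2·(-1.08)) / (1 + 2.2) = 0.624/3.2 = 0.195.

μ̂_MAP = 0.195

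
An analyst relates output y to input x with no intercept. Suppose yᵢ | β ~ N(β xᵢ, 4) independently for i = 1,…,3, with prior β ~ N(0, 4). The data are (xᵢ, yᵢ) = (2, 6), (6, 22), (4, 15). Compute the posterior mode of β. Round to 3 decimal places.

β̂_MAP = 3.579

log p(β | y) = −Σ(yᵢ − βxᵢ)²/(2·4) − β²/(2·4) + const.
Setting the derivative to zero: Σxᵢ(yᵢ − βxᵢ)/4 − β/4 = 0, so β = Σxᵢyᵢ / (Σxᵢ² + σ²/τ²).
Σxᵢyᵢ = 2·6 + 6·22 + 4·15 = 204; Σxᵢ² = 56; σ²/τ² = 1.
β̂_MAP = 204 / (56 + 1) = 204/57 ≈ 3.579.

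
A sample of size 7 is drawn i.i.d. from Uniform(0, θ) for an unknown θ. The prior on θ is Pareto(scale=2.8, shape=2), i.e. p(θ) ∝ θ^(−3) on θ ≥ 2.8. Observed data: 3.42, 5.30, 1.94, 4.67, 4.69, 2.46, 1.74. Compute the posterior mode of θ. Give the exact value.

θ̂_MAP = 5.30

The Uniform(0, θ) likelihood is θ^(−n) for θ ≥ max(xᵢ), zero otherwise. Here max(xᵢ) = 5.30.
Posterior ∝ θ^(−3) · θ^(−7) = θ^(−10) on θ ≥ max(2.8, 5.30) = 5.30.
This density is strictly decreasing in θ, so the posterior mode lies at the lower boundary of the support.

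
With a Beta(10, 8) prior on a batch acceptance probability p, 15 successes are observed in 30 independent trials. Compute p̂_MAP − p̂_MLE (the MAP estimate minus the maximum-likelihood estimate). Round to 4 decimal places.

Posterior is Beta(25, 23); MAP = (25−1)/(48−2) = 24/46 ≈ 0.52174.
MLE ignores the prior: p̂_MLE = k/n = 15/30 ≈ 0.50000.
Difference = 24/46 − 15/30 = 1/46 ≈ 0.0217.

MAP − MLE = 0.0217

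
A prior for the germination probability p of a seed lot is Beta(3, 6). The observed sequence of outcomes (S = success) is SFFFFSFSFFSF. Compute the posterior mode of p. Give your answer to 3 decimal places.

p̂_MAP = 0.316

Prior: Beta(3, 6).
Data: 4 successes in 12 trials (from the sequence). The binomial likelihood contributes p^4(1−p)^8, so the posterior is Beta(3+4, 6+8) = Beta(7, 14).
For Beta(a, b) with a, b > 1 the mode is (a−1)/(a+b−2) = 6/19 ≈ 0.316.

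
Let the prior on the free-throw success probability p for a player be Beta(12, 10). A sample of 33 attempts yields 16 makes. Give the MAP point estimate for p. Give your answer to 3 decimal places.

Prior: Beta(12, 10).
Data: 16 successes in 33 trials. The binomial likelihood contributes p^16(1−p)^17, so the posterior is Beta(12+16, 10+17) = Beta(28, 27).
For Beta(a, b) with a, b > 1 the mode is (a−1)/(a+b−2) = 27/53 ≈ 0.509.

p̂_MAP = 0.509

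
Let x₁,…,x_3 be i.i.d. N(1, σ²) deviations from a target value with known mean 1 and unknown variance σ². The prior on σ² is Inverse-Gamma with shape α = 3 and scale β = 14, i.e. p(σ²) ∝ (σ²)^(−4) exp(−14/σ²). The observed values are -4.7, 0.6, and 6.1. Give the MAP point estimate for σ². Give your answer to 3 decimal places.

Sum of squared deviations about the known mean: SS = (-4.7−1)² + (0.6−1)² + (6.1−1)² = 58.66.
The Normal likelihood contributes (σ²)^(−n/2) exp(−SS/(2σ²)), so the posterior is Inverse-Gamma(α + n/2, β + SS/2) = Inverse-Gamma(4.5, 43.33).
The mode of Inverse-Gamma(a, b) is b/(a+1) = 43.33/5.5 ≈ 7.878.

σ̂²_MAP = 7.878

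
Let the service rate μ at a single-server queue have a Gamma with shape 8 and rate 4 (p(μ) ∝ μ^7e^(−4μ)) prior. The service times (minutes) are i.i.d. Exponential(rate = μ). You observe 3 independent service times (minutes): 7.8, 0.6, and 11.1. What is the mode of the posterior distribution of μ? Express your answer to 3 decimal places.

μ̂_MAP = 0.426

The Exponential(rate=μ) likelihood is ∝ μ^n e^(−μΣtᵢ). Here n = 3 and Σtᵢ = 7.8 + 0.6 + 11.1 = 19.5.
Posterior ∝ μ^7e^(−4μ) · μ^3e^(−19.5μ) = μ^10e^(−23.5μ), i.e. Gamma(11, 23.5).
Mode = (a−1)/b = 10/23.5 ≈ 0.426.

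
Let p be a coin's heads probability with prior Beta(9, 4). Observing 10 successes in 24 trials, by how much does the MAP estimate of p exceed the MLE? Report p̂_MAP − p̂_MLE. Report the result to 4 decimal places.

MAP − MLE = 0.0976

Posterior is Beta(19, 18); MAP = (19−1)/(37−2) = 18/35 ≈ 0.51429.
MLE ignores the prior: p̂_MLE = k/n = 10/24 ≈ 0.41667.
Difference = 18/35 − 10/24 = 41/420 ≈ 0.0976.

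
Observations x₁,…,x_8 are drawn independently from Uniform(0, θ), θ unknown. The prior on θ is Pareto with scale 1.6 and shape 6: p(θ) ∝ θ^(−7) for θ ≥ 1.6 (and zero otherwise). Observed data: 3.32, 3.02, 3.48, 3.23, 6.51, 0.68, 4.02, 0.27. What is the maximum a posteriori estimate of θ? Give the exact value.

The Uniform(0, θ) likelihood is θ^(−n) for θ ≥ max(xᵢ), zero otherwise. Here max(xᵢ) = 6.51.
Posterior ∝ θ^(−7) · θ^(−8) = θ^(−15) on θ ≥ max(1.6, 6.51) = 6.51.
This density is strictly decreasing in θ, so the posterior mode lies at the lower boundary of the support.

θ̂_MAP = 6.51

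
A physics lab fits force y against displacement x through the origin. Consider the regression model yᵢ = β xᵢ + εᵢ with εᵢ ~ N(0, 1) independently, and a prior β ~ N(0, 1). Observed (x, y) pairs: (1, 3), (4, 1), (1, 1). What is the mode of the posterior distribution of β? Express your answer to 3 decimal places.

log p(β | y) = −Σ(yᵢ − βxᵢ)²/(2·1) − β²/(2·1) + const.
Setting the derivative to zero: Σxᵢ(yᵢ − βxᵢ)/1 − β/1 = 0, so β = Σxᵢyᵢ / (Σxᵢ² + σ²/τ²).
Σxᵢyᵢ = 1·3 + 4·1 + 1·1 = 8; Σxᵢ² = 18; σ²/τ² = 1.
β̂_MAP = 8 / (18 + 1) = 8/19 ≈ 0.421.

β̂_MAP = 0.421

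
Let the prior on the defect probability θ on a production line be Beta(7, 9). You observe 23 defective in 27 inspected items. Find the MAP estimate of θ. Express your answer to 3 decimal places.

Prior: Beta(7, 9).
Data: 23 successes in 27 trials. The binomial likelihood contributes θ^23(1−θ)^4, so the posterior is Beta(7+23, 9+4) = Beta(30, 13).
For Beta(a, b) with a, b > 1 the mode is (a−1)/(a+b−2) = 29/41 ≈ 0.707.

θ̂_MAP = 0.707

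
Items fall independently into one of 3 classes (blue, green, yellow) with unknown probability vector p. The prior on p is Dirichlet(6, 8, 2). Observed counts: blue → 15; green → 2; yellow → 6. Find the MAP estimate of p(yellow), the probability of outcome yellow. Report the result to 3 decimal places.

The posterior is Dirichlet(αᵢ + nᵢ) = Dirichlet(21, 10, 8).
For a Dirichlet(a₁,…,a_K) with all aᵢ > 1, the mode has j-th component (aⱼ − 1)/(Σaᵢ − K).
Here Σaᵢ = 39 and K = 3, so p(yellow) = (8 − 1)/(39 − 3) = 7/36 ≈ 0.194.

MAP estimate of p(yellow) = 0.194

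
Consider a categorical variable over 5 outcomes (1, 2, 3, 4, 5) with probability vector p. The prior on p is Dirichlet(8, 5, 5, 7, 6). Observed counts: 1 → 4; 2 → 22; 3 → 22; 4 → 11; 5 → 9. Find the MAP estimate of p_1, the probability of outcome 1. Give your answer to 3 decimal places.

The posterior is Dirichlet(αᵢ + nᵢ) = Dirichlet(12, 27, 27, 18, 15).
For a Dirichlet(a₁,…,a_K) with all aᵢ > 1, the mode has j-th component (aⱼ − 1)/(Σaᵢ − K).
Here Σaᵢ = 99 and K = 5, so p_1 = (12 − 1)/(99 − 5) = 11/94 ≈ 0.117.

MAP estimate: 0.117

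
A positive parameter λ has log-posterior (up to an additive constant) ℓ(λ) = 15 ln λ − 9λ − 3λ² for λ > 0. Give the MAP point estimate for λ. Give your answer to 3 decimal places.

λ̂_MAP = 1.000

ℓ'(λ) = 15/λ − 9 − 6λ. Setting this to zero and multiplying by λ: 6λ² + 9λ − 15 = 0.
λ = (−9 + √(9² + 4·6·15)) / (2·6) = (−9 + √441) / 12 = (−9 + 21)/12 = 1.
ℓ''(λ) = −15/λ² − 6 < 0, confirming a maximum.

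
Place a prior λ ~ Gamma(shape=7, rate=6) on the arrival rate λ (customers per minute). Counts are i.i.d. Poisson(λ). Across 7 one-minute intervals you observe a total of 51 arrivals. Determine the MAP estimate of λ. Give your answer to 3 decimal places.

λ̂_MAP = 4.385

Σxᵢ = 51, n = 7.
Posterior ∝ λ^6e^(−6λ) · λ^51e^(−7λ) = λ^57e^(−13λ), i.e. Gamma(shape=58, rate=13).
The mode of a Gamma(a, b) with a ≥ 1 (shape–rate) is (a−1)/b = 57/13 ≈ 4.385.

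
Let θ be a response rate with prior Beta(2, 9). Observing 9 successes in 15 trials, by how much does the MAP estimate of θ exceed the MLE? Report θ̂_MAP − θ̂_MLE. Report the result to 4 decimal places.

MAP − MLE = -0.1833

Posterior is Beta(11, 15); MAP = (11−1)/(26−2) = 10/24 ≈ 0.41667.
MLE ignores the prior: θ̂_MLE = k/n = 9/15 ≈ 0.60000.
Difference = 10/24 − 9/15 = -11/60 ≈ -0.1833.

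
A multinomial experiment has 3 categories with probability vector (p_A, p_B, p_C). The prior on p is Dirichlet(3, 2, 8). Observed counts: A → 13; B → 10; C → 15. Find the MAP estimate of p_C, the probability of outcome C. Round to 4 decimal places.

MAP estimate of p_C = 0.4583

The posterior is Dirichlet(αᵢ + nᵢ) = Dirichlet(16, 12, 23).
For a Dirichlet(a₁,…,a_K) with all aᵢ > 1, the mode has j-th component (aⱼ − 1)/(Σaᵢ − K).
Here Σaᵢ = 51 and K = 3, so p_C = (23 − 1)/(51 − 3) = 22/48 ≈ 0.4583.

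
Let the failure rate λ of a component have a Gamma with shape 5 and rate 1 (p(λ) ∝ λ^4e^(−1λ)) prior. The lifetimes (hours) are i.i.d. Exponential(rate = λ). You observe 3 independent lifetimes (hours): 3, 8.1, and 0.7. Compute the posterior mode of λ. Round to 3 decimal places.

The Exponential(rate=λ) likelihood is ∝ λ^n e^(−λΣtᵢ). Here n = 3 and Σtᵢ = 3 + 8.1 + 0.7 = 11.8.
Posterior ∝ λ^4e^(−1λ) · λ^3e^(−11.8λ) = λ^7e^(−12.8λ), i.e. Gamma(8, 12.8).
Mode = (a−1)/b = 7/12.8 ≈ 0.547.

λ̂_MAP = 0.547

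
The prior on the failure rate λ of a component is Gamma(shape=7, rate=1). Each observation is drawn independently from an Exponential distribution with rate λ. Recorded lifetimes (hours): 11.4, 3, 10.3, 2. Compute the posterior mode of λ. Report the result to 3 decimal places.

The Exponential(rate=λ) likelihood is ∝ λ^n e^(−λΣtᵢ). Here n = 4 and Σtᵢ = 11.4 + 3 + 10.3 + 2 = 26.7.
Posterior ∝ λ^6e^(−1λ) · λ^4e^(−26.7λ) = λ^10e^(−27.7λ), i.e. Gamma(11, 27.7).
Mode = (a−1)/b = 10/27.7 ≈ 0.361.

λ̂_MAP = 0.361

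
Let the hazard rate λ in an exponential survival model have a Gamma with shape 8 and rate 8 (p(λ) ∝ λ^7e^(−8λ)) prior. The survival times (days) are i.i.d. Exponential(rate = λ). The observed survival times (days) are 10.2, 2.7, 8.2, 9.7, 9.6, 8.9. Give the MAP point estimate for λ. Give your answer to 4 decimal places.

The Exponential(rate=λ) likelihood is ∝ λ^n e^(−λΣtᵢ). Here n = 6 and Σtᵢ = 10.2 + 2.7 + 8.2 + 9.7 + 9.6 + 8.9 = 49.3.
Posterior ∝ λ^7e^(−8λ) · λ^6e^(−49.3λ) = λ^13e^(−57.3λ), i.e. Gamma(14, 57.3).
Mode = (a−1)/b = 13/57.3 ≈ 0.2269.

λ̂_MAP = 0.2269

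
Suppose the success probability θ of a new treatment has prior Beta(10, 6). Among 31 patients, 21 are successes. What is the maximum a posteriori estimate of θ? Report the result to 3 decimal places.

Prior: Beta(10, 6).
Data: 21 successes in 31 trials. The binomial likelihood contributes θ^21(1−θ)^10, so the posterior is Beta(10+21, 6+10) = Beta(31, 16).
For Beta(a, b) with a, b > 1 the mode is (a−1)/(a+b−2) = 30/45 ≈ 0.667.

θ̂_MAP = 0.667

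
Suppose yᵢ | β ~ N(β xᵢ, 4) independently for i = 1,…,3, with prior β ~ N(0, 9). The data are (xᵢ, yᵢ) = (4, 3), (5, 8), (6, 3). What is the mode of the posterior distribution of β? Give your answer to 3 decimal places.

log p(β | y) = −Σ(yᵢ − βxᵢ)²/(2·4) − β²/(2·9) + const.
Setting the derivative to zero: Σxᵢ(yᵢ − βxᵢ)/4 − β/9 = 0, so β = Σxᵢyᵢ / (Σxᵢ² + σ²/τ²).
Σxᵢyᵢ = 4·3 + 5·8 + 6·3 = 70; Σxᵢ² = 77; σ²/τ² = 4/9.
β̂_MAP = 70 / (77 + 4/9) = 70/(697/9) = 630/697 ≈ 0.904.

β̂_MAP = 0.904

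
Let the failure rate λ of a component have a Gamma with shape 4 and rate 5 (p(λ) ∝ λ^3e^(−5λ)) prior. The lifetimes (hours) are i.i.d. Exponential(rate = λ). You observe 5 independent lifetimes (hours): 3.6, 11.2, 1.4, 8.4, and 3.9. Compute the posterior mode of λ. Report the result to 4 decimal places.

λ̂_MAP = 0.2388

The Exponential(rate=λ) likelihood is ∝ λ^n e^(−λΣtᵢ). Here n = 5 and Σtᵢ = 3.6 + 11.2 + 1.4 + 8.4 + 3.9 = 28.5.
Posterior ∝ λ^3e^(−5λ) · λ^5e^(−28.5λ) = λ^8e^(−33.5λ), i.e. Gamma(9, 33.5).
Mode = (a−1)/b = 8/33.5 ≈ 0.2388.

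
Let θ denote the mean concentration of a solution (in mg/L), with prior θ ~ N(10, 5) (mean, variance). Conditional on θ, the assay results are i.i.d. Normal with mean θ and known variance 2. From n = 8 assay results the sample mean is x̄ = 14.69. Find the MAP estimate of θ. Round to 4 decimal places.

n = 8, x̄ = 14.69.
For a Normal prior and Normal likelihood with known variance, the posterior is Normal; its mode equals its mean, the precision-weighted average.
Prior precision 1/σ₀² = 1/5 = 0.2; data precision n/σ² = 8/2 = 4.
θ̂ = (0.2·10 + 4·14.69) / (0.2 + 4) = 60.76/4.2 = 217/15 ≈ 14.4667.

θ̂_MAP = 14.4667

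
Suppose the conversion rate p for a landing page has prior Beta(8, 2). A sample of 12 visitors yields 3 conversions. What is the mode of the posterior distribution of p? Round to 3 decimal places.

Prior: Beta(8, 2).
Data: 3 successes in 12 trials. The binomial likelihood contributes p^3(1−p)^9, so the posterior is Beta(8+3, 2+9) = Beta(11, 11).
For Beta(a, b) with a, b > 1 the mode is (a−1)/(a+b−2) = 10/20 ≈ 0.500.

p̂_MAP = 0.500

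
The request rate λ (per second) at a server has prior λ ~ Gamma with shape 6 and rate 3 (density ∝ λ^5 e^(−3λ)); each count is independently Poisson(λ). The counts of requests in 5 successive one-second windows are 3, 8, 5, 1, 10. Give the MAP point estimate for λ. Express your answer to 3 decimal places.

λ̂_MAP = 4.000

Σxᵢ = 3+8+5+1+10 = 27, with n = 5.
Posterior ∝ λ^5e^(−3λ) · λ^27e^(−5λ) = λ^32e^(−8λ), i.e. Gamma(shape=33, rate=8).
The mode of a Gamma(a, b) with a ≥ 1 (shape–rate) is (a−1)/b = 32/8 ≈ 4.000.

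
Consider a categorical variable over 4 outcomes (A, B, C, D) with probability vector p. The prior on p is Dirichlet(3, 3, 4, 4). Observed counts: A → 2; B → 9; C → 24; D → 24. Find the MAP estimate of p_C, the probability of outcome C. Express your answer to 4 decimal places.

MAP estimate of p_C = 0.3913

The posterior is Dirichlet(αᵢ + nᵢ) = Dirichlet(5, 12, 28, 28).
For a Dirichlet(a₁,…,a_K) with all aᵢ > 1, the mode has j-th component (aⱼ − 1)/(Σaᵢ − K).
Here Σaᵢ = 73 and K = 4, so p_C = (28 − 1)/(73 − 4) = 27/69 ≈ 0.3913.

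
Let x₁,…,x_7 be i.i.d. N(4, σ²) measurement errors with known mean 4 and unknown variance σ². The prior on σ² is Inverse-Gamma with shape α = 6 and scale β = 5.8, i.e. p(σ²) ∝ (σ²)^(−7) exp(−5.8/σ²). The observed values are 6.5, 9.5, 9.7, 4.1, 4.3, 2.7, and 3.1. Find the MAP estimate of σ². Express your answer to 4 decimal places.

σ̂²_MAP = 3.9614

Sum of squared deviations about the known mean: SS = (6.5−4)² + (9.5−4)² + (9.7−4)² + (4.1−4)² + (4.3−4)² + (2.7−4)² + (3.1−4)² = 71.59.
The Normal likelihood contributes (σ²)^(−n/2) exp(−SS/(2σ²)), so the posterior is Inverse-Gamma(α + n/2, β + SS/2) = Inverse-Gamma(9.5, 41.595).
The mode of Inverse-Gamma(a, b) is b/(a+1) = 41.595/10.5 ≈ 3.9614.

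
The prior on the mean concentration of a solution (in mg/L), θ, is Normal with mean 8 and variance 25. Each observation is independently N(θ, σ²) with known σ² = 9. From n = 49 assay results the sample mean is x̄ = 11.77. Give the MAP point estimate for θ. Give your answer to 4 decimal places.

θ̂_MAP = 11.7425

n = 49, x̄ = 11.77.
For a Normal prior and Normal likelihood with known variance, the posterior is Normal; its mode equals its mean, the precision-weighted average.
Prior precision 1/σ₀² = 1/25 = 0.04; data precision n/σ² = 49/9.
θ̂ = (0.04·8 + (49/9)·11.77) / (0.04 + 49/9) = (57961/900)/(1234/225) = 57961/4936 ≈ 11.7425.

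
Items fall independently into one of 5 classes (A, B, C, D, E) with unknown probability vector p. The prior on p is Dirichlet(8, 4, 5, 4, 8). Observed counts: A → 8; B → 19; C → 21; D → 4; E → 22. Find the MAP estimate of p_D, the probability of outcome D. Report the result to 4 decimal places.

MAP estimate of p_D = 0.0714

The posterior is Dirichlet(αᵢ + nᵢ) = Dirichlet(16, 23, 26, 8, 30).
For a Dirichlet(a₁,…,a_K) with all aᵢ > 1, the mode has j-th component (aⱼ − 1)/(Σaᵢ − K).
Here Σaᵢ = 103 and K = 5, so p_D = (8 − 1)/(103 − 5) = 7/98 ≈ 0.0714.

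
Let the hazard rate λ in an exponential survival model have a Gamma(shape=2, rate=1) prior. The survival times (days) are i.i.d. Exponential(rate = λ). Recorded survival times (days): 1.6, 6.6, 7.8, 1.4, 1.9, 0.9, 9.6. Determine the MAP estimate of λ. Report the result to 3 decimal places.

The Exponential(rate=λ) likelihood is ∝ λ^n e^(−λΣtᵢ). Here n = 7 and Σtᵢ = 1.6 + 6.6 + 7.8 + 1.4 + 1.9 + 0.9 + 9.6 = 29.8.
Posterior ∝ λe^(−1λ) · λ^7e^(−29.8λ) = λ^8e^(−30.8λ), i.e. Gamma(9, 30.8).
Mode = (a−1)/b = 8/30.8 ≈ 0.260.

λ̂_MAP = 0.260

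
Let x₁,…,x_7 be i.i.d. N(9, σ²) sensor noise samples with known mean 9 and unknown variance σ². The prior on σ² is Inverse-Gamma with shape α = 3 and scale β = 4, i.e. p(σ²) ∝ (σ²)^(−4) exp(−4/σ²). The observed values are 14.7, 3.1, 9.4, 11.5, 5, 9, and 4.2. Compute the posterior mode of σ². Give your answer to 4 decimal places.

σ̂²_MAP = 8.0500

Sum of squared deviations about the known mean: SS = (14.7−9)² + (3.1−9)² + (9.4−9)² + (11.5−9)² + (5−9)² + (9−9)² + (4.2−9)² = 112.75.
The Normal likelihood contributes (σ²)^(−n/2) exp(−SS/(2σ²)), so the posterior is Inverse-Gamma(α + n/2, β + SS/2) = Inverse-Gamma(6.5, 60.375).
The mode of Inverse-Gamma(a, b) is b/(a+1) = 60.375/7.5 ≈ 8.0500.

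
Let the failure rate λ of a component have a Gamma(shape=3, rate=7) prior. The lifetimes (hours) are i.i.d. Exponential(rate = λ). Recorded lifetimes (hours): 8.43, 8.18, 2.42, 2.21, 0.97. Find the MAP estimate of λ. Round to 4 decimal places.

λ̂_MAP = 0.2396

The Exponential(rate=λ) likelihood is ∝ λ^n e^(−λΣtᵢ). Here n = 5 and Σtᵢ = 8.43 + 8.18 + 2.42 + 2.21 + 0.97 = 22.21.
Posterior ∝ λ^2e^(−7λ) · λ^5e^(−22.21λ) = λ^7e^(−29.21λ), i.e. Gamma(8, 29.21).
Mode = (a−1)/b = 7/29.21 ≈ 0.2396.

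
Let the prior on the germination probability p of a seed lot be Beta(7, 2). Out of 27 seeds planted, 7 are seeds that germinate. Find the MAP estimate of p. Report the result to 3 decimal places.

p̂_MAP = 0.382

Prior: Beta(7, 2).
Data: 7 successes in 27 trials. The binomial likelihood contributes p^7(1−p)^20, so the posterior is Beta(7+7, 2+20) = Beta(14, 22).
For Beta(a, b) with a, b > 1 the mode is (a−1)/(a+b−2) = 13/34 ≈ 0.382.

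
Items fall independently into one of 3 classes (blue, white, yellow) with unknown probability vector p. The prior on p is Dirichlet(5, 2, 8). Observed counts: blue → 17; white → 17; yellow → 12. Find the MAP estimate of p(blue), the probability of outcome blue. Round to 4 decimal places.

The posterior is Dirichlet(αᵢ + nᵢ) = Dirichlet(22, 19, 20).
For a Dirichlet(a₁,…,a_K) with all aᵢ > 1, the mode has j-th component (aⱼ − 1)/(Σaᵢ − K).
Here Σaᵢ = 61 and K = 3, so p(blue) = (22 − 1)/(61 − 3) = 21/58 ≈ 0.3621.

MAP estimate of p(blue) = 0.3621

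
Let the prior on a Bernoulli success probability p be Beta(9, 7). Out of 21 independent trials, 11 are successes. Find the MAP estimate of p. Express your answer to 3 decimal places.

Prior: Beta(9, 7).
Data: 11 successes in 21 trials. The binomial likelihood contributes p^11(1−p)^10, so the posterior is Beta(9+11, 7+10) = Beta(20, 17).
For Beta(a, b) with a, b > 1 the mode is (a−1)/(a+b−2) = 19/35 ≈ 0.543.

p̂_MAP = 0.543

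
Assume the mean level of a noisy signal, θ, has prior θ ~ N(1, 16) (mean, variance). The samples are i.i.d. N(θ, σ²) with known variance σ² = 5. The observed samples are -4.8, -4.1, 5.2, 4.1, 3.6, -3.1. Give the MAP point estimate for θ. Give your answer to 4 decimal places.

θ̂_MAP = 0.1921

n = 6; x̄ = ((-4.8) + (-4.1) + 5.2 + 4.1 + 3.6 + (-3.1))/6 = 0.9/6 = 0.15.
For a Normal prior and Normal likelihood with known variance, the posterior is Normal; its mode equals its mean, the precision-weighted average.
Prior precision 1/σ₀² = 1/16 = 0.0625; data precision n/σ² = 6/5 = 1.2.
θ̂ = (0.0625·1 + 1.2·0.15) / (0.0625 + 1.2) = 0.2425/1.2625 = 97/505 ≈ 0.1921.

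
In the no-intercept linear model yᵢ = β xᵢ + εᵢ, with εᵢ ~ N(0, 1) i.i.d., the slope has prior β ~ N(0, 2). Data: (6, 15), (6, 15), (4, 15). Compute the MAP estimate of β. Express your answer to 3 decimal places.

log p(β | y) = −Σ(yᵢ − βxᵢ)²/(2·1) − β²/(2·2) + const.
Setting the derivative to zero: Σxᵢ(yᵢ − βxᵢ)/1 − β/2 = 0, so β = Σxᵢyᵢ / (Σxᵢ² + σ²/τ²).
Σxᵢyᵢ = 6·15 + 6·15 + 4·15 = 240; Σxᵢ² = 88; σ²/τ² = 0.5.
β̂_MAP = 240 / (88 + 0.5) = 240/88.5 ≈ 2.712.

β̂_MAP = 2.712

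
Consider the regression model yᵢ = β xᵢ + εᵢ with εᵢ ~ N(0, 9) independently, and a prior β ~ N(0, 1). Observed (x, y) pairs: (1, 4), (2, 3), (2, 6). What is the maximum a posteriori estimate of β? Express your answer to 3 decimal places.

β̂_MAP = 1.222

log p(β | y) = −Σ(yᵢ − βxᵢ)²/(2·9) − β²/(2·1) + const.
Setting the derivative to zero: Σxᵢ(yᵢ − βxᵢ)/9 − β/1 = 0, so β = Σxᵢyᵢ / (Σxᵢ² + σ²/τ²).
Σxᵢyᵢ = 1·4 + 2·3 + 2·6 = 22; Σxᵢ² = 9; σ²/τ² = 9.
β̂_MAP = 22 / (9 + 9) = 22/18 ≈ 1.222.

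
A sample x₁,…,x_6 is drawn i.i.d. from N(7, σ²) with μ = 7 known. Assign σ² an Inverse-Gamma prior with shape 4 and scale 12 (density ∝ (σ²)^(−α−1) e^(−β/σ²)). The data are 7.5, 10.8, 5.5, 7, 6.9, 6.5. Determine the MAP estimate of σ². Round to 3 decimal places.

σ̂²_MAP = 2.575

Sum of squared deviations about the known mean: SS = (7.5−7)² + (10.8−7)² + (5.5−7)² + (7−7)² + (6.9−7)² + (6.5−7)² = 17.2.
The Normal likelihood contributes (σ²)^(−n/2) exp(−SS/(2σ²)), so the posterior is Inverse-Gamma(α + n/2, β + SS/2) = Inverse-Gamma(7, 20.6).
The mode of Inverse-Gamma(a, b) is b/(a+1) = 20.6/8 ≈ 2.575.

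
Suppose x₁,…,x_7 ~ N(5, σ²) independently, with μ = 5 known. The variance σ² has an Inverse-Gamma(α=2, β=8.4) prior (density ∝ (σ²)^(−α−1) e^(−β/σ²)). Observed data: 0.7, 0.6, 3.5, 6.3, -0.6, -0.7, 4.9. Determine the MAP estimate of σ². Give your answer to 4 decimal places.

Sum of squared deviations about the known mean: SS = (0.7−5)² + (0.6−5)² + (3.5−5)² + (6.3−5)² + (-0.6−5)² + (-0.7−5)² + (4.9−5)² = 105.65.
The Normal likelihood contributes (σ²)^(−n/2) exp(−SS/(2σ²)), so the posterior is Inverse-Gamma(α + n/2, β + SS/2) = Inverse-Gamma(5.5, 61.225).
The mode of Inverse-Gamma(a, b) is b/(a+1) = 61.225/6.5 ≈ 9.4192.

σ̂²_MAP = 9.4192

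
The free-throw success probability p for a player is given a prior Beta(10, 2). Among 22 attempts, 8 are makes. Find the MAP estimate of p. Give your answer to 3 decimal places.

p̂_MAP = 0.531

Prior: Beta(10, 2).
Data: 8 successes in 22 trials. The binomial likelihood contributes p^8(1−p)^14, so the posterior is Beta(10+8, 2+14) = Beta(18, 16).
For Beta(a, b) with a, b > 1 the mode is (a−1)/(a+b−2) = 17/32 ≈ 0.531.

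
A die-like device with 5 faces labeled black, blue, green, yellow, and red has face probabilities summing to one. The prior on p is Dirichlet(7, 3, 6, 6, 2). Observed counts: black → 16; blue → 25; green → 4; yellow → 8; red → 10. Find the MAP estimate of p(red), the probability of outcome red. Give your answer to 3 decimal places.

The posterior is Dirichlet(αᵢ + nᵢ) = Dirichlet(23, 28, 10, 14, 12).
For a Dirichlet(a₁,…,a_K) with all aᵢ > 1, the mode has j-th component (aⱼ − 1)/(Σaᵢ − K).
Here Σaᵢ = 87 and K = 5, so p(red) = (12 − 1)/(87 − 5) = 11/82 ≈ 0.134.

MAP estimate of p(red) = 0.134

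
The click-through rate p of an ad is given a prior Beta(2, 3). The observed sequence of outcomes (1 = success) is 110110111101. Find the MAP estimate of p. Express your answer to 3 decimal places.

p̂_MAP = 0.667

Prior: Beta(2, 3).
Data: 9 successes in 12 trials (from the sequence). The binomial likelihood contributes p^9(1−p)^3, so the posterior is Beta(2+9, 3+3) = Beta(11, 6).
For Beta(a, b) with a, b > 1 the mode is (a−1)/(a+b−2) = 10/15 ≈ 0.667.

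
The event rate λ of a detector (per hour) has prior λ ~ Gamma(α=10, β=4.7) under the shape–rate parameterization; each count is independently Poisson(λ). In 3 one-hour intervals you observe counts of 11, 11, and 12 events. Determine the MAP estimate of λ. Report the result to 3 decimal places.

Σxᵢ = 11+11+12 = 34, with n = 3.
Posterior ∝ λ^9e^(−4.7λ) · λ^34e^(−3λ) = λ^43e^(−7.7λ), i.e. Gamma(shape=44, rate=7.7).
The mode of a Gamma(a, b) with a ≥ 1 (shape–rate) is (a−1)/b = 43/7.7 ≈ 5.584.

λ̂_MAP = 5.584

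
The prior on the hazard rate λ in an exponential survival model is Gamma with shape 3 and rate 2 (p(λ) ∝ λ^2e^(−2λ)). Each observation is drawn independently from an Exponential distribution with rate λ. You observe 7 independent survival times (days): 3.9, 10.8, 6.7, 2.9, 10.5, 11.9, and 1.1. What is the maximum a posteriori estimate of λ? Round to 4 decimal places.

λ̂_MAP = 0.1807

The Exponential(rate=λ) likelihood is ∝ λ^n e^(−λΣtᵢ). Here n = 7 and Σtᵢ = 3.9 + 10.8 + 6.7 + 2.9 + 10.5 + 11.9 + 1.1 = 47.8.
Posterior ∝ λ^2e^(−2λ) · λ^7e^(−47.8λ) = λ^9e^(−49.8λ), i.e. Gamma(10, 49.8).
Mode = (a−1)/b = 9/49.8 ≈ 0.1807.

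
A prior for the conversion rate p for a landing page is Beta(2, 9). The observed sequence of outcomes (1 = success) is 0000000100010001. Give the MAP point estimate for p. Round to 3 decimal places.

p̂_MAP = 0.160

Prior: Beta(2, 9).
Data: 3 successes in 16 trials (from the sequence). The binomial likelihood contributes p^3(1−p)^13, so the posterior is Beta(2+3, 9+13) = Beta(5, 22).
For Beta(a, b) with a, b > 1 the mode is (a−1)/(a+b−2) = 4/25 ≈ 0.160.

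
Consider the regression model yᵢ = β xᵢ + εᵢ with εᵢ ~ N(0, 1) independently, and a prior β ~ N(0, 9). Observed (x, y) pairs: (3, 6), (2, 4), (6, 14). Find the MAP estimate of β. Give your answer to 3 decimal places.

β̂_MAP = 2.240

log p(β | y) = −Σ(yᵢ − βxᵢ)²/(2·1) − β²/(2·9) + const.
Setting the derivative to zero: Σxᵢ(yᵢ − βxᵢ)/1 − β/9 = 0, so β = Σxᵢyᵢ / (Σxᵢ² + σ²/τ²).
Σxᵢyᵢ = 3·6 + 2·4 + 6·14 = 110; Σxᵢ² = 49; σ²/τ² = 1/9.
β̂_MAP = 110 / (49 + 1/9) = 110/(442/9) = 495/221 ≈ 2.240.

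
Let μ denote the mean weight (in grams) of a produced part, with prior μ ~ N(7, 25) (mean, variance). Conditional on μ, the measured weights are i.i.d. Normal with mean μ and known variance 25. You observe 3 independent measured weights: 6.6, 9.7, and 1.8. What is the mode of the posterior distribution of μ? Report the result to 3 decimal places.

μ̂_MAP = 6.275

n = 3; x̄ = (6.6 + 9.7 + 1.8)/3 = 18.1/3 = 181/30 ≈ 6.0333.
For a Normal prior and Normal likelihood with known variance, the posterior is Normal; its mode equals its mean, the precision-weighted average.
Prior precision 1/σ₀² = 1/25 = 0.04; data precision n/σ² = 3/25 = 0.12.
μ̂ = (0.04·7 + 0.12·(181/30)) / (0.04 + 0.12) = 1.004/0.16 = 6.275.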